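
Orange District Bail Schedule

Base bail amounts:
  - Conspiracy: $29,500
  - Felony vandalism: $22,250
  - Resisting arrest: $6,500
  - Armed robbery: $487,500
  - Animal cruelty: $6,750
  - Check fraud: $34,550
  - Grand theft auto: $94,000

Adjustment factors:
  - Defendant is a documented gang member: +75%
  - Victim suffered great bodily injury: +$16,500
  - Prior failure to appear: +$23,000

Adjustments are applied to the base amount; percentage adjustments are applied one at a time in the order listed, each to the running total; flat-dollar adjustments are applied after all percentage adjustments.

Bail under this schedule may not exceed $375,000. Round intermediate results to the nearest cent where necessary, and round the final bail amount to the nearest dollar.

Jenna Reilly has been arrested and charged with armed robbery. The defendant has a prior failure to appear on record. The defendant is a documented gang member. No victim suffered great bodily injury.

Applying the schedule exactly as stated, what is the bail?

$375,000

Base amounts from the schedule: armed robbery $487,500.
Single charge. Combined base = $487,500.
Defendant is a documented gang member (+75%): $487,500 × 1.75 = $853,125.
Prior failure to appear (+$23,000 flat): $853,125 + $23,000 = $876,125.
Result $876,125 exceeds the maximum of $375,000; bail is capped at $375,000.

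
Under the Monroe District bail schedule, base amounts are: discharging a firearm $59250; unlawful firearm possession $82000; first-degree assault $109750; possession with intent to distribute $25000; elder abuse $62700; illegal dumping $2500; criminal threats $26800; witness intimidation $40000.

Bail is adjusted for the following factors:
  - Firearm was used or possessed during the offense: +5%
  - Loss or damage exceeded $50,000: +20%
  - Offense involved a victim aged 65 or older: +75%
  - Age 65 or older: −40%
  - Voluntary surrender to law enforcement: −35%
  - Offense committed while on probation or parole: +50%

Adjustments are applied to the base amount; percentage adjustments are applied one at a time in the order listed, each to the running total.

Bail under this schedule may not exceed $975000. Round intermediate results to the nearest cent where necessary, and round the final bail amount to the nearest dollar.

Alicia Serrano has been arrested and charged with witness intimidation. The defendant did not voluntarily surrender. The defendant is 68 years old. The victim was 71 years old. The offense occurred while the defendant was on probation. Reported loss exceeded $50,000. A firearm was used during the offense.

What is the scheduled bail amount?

$79380

Base amounts from the schedule: witness intimidation $40000.
Single charge. Combined base = $40000.
Firearm was used or possessed during the offense (+5%): $40000 × 1.05 = $42000.
Loss or damage exceeded $50,000 (+20%): $42000 × 1.2 = $50400.
Offense involved a victim aged 65 or older (+75%): $50400 × 1.75 = $88200.
Age 65 or older (−40%): $88200 × 0.6 = $52920.
Offense committed while on probation or parole (+50%): $52920 × 1.5 = $79380.
$79380 is within the $975000 maximum.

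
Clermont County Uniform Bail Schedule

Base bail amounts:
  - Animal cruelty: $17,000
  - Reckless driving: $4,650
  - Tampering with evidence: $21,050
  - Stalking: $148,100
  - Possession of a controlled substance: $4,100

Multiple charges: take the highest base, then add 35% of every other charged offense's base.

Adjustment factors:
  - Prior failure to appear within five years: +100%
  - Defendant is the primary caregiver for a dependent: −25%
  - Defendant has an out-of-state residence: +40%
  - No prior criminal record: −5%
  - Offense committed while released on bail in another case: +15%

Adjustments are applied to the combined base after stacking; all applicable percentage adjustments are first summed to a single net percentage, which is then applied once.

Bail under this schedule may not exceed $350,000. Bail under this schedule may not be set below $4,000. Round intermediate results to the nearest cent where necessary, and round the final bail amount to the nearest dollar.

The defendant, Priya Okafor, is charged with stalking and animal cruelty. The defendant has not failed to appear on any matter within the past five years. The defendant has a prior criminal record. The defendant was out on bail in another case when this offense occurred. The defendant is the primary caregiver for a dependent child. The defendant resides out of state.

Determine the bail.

$200,265

Base amounts from the schedule: stalking $148,100; animal cruelty $17,000.
Stacking rule: highest base plus 35% of each additional charge. Highest is stalking at $148,100. Additional: $17,000 × 35% = $5,950. Combined base = $148,100 + $5,950 = $154,050.
Net percentage adjustment: −25% +40% +15% = +30%. $154,050 × 1.3 = $200,265.
$200,265 is within the $350,000 maximum.
$200,265 is at or above the $4,000 minimum.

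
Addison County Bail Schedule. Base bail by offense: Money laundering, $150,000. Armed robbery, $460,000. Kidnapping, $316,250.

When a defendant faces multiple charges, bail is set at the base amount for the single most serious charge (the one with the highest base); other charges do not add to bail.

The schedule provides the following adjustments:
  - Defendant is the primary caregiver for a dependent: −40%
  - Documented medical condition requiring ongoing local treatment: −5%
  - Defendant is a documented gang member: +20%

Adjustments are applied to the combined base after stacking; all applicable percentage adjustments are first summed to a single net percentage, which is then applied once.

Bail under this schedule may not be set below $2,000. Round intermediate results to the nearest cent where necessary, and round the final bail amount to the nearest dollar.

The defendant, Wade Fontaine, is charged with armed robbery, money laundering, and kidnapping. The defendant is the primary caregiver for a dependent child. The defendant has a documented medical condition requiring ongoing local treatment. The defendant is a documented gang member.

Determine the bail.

$345,000

Base amounts from the schedule: armed robbery $460,000; money laundering $150,000; kidnapping $316,250.
Stacking rule: use the highest base only. Highest is armed robbery at $460,000. Combined base = $460,000.
Net percentage adjustment: −40% −5% +20% = −25%. $460,000 × 0.75 = $345,000.
$345,000 is at or above the $2,000 minimum.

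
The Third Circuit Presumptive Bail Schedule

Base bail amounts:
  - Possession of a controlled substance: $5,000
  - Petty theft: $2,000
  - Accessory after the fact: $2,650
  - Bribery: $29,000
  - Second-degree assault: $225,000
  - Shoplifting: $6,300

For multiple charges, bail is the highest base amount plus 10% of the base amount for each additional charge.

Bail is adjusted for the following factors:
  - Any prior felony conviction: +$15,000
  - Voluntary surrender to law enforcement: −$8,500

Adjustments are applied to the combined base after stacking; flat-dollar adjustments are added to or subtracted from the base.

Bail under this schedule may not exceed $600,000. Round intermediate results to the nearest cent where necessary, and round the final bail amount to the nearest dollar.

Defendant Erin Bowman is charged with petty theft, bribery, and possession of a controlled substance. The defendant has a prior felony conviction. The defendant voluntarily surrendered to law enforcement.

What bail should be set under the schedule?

Base amounts from the schedule: petty theft $2,000; bribery $29,000; possession of a controlled substance $5,000.
Stacking rule: highest base plus 10% of each additional charge. Highest is bribery at $29,000. Additional: $2,000 × 10% = $200; $5,000 × 10% = $500. Combined base = $29,000 + $700 = $29,700.
Any prior felony conviction (+$15,000 flat): $29,700 + $15,000 = $44,700.
Voluntary surrender to law enforcement (−$8,500 flat): $44,700 − $8,500 = $36,200.
$36,200 is within the $600,000 maximum.

$36,200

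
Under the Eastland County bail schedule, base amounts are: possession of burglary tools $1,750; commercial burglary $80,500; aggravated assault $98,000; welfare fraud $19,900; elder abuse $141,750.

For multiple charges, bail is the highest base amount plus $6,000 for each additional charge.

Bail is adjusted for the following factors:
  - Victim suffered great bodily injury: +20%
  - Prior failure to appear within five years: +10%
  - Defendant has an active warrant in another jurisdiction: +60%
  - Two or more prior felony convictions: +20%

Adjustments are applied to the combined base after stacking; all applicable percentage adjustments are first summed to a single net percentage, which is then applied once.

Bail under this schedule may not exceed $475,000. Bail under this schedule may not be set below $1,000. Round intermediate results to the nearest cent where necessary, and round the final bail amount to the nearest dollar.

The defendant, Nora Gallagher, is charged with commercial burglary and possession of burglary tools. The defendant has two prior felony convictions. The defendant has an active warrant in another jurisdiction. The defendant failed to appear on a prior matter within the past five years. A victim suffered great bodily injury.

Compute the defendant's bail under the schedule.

$181,650

Base amounts from the schedule: commercial burglary $80,500; possession of burglary tools $1,750.
Stacking rule: highest base plus $6,000 per additional charge. Highest is commercial burglary at $80,500; 1 additional charge → +$6,000. Combined base = $86,500.
Net percentage adjustment: +20% +10% +60% +20% = +110%. $86,500 × 2.1 = $181,650.
$181,650 is within the $475,000 maximum.
$181,650 is at or above the $1,000 minimum.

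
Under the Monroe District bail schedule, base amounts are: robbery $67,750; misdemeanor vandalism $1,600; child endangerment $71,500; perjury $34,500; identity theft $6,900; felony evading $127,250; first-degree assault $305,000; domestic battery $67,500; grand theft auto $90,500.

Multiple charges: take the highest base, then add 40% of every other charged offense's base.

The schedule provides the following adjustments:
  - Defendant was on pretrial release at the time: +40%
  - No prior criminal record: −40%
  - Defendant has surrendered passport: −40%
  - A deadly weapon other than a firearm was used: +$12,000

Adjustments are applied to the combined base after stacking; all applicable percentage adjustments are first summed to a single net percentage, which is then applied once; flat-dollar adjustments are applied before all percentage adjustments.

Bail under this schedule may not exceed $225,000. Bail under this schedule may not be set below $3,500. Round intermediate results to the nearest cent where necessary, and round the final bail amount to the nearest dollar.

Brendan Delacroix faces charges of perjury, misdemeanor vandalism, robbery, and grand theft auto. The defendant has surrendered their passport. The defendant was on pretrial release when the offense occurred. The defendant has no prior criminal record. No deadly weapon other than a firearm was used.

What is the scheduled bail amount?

Base amounts from the schedule: perjury $34,500; misdemeanor vandalism $1,600; robbery $67,750; grand theft auto $90,500.
Stacking rule: highest base plus 40% of each additional charge. Highest is grand theft auto at $90,500. Additional: $34,500 × 40% = $13,800; $1,600 × 40% = $640; $67,750 × 40% = $27,100. Combined base = $90,500 + $41,540 = $132,040.
Net percentage adjustment: +40% −40% −40% = −40%. $132,040 × 0.6 = $79,224.
$79,224 is within the $225,000 maximum.
$79,224 is at or above the $3,500 minimum.

$79,224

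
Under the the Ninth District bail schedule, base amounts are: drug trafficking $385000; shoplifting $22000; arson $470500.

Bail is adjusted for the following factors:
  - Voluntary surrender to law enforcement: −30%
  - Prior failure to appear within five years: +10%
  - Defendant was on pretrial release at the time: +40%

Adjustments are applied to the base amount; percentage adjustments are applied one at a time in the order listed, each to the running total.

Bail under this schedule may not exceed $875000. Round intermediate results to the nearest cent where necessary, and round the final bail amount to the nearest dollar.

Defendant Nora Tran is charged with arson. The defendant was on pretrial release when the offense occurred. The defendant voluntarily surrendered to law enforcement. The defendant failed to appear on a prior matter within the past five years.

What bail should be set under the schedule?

$507199

Base amounts from the schedule: arson $470500.
Single charge. Combined base = $470500.
Voluntary surrender to law enforcement (−30%): $470500 × 0.7 = $329350.
Prior failure to appear within five years (+10%): $329350 × 1.1 = $362285.
Defendant was on pretrial release at the time (+40%): $362285 × 1.4 = $507199.
$507199 is within the $875000 maximum.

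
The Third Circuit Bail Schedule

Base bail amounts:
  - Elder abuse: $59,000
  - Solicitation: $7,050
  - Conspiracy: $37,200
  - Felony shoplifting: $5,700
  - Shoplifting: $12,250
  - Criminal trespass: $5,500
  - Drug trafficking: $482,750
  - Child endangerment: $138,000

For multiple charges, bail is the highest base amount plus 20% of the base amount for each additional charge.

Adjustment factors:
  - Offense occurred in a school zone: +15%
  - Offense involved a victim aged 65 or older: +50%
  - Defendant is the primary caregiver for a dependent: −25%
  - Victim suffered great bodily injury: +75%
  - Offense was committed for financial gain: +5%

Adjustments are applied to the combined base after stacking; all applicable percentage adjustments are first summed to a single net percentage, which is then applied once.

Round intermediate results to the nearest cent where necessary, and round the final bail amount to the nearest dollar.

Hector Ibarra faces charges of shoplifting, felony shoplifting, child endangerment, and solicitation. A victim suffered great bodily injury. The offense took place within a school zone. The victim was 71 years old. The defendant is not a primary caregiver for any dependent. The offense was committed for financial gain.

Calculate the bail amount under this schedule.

$350,350

Base amounts from the schedule: shoplifting $12,250; felony shoplifting $5,700; child endangerment $138,000; solicitation $7,050.
Stacking rule: highest base plus 20% of each additional charge. Highest is child endangerment at $138,000. Additional: $12,250 × 20% = $2,450; $5,700 × 20% = $1,140; $7,050 × 20% = $1,410. Combined base = $138,000 + $5,000 = $143,000.
Net percentage adjustment: +15% +50% +75% +5% = +145%. $143,000 × 2.45 = $350,350.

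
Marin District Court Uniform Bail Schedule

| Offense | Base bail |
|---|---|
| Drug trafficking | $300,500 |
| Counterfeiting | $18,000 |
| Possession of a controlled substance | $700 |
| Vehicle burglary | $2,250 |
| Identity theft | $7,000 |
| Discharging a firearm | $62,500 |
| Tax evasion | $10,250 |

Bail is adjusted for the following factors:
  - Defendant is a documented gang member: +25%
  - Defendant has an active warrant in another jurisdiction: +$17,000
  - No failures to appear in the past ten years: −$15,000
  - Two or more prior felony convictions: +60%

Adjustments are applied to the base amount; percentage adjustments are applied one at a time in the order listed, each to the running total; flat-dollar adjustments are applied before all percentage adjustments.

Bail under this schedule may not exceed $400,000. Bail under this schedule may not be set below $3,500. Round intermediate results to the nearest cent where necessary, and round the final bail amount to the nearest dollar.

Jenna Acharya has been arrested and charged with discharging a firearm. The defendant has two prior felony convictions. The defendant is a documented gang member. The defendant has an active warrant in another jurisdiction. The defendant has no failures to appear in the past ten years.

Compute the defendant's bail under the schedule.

Base amounts from the schedule: discharging a firearm $62,500.
Single charge. Combined base = $62,500.
Defendant has an active warrant in another jurisdiction (+$17,000 flat): $62,500 + $17,000 = $79,500.
No failures to appear in the past ten years (−$15,000 flat): $79,500 − $15,000 = $64,500.
Defendant is a documented gang member (+25%): $64,500 × 1.25 = $80,625.
Two or more prior felony convictions (+60%): $80,625 × 1.6 = $129,000.
$129,000 is within the $400,000 maximum.
$129,000 is at or above the $3,500 minimum.

$129,000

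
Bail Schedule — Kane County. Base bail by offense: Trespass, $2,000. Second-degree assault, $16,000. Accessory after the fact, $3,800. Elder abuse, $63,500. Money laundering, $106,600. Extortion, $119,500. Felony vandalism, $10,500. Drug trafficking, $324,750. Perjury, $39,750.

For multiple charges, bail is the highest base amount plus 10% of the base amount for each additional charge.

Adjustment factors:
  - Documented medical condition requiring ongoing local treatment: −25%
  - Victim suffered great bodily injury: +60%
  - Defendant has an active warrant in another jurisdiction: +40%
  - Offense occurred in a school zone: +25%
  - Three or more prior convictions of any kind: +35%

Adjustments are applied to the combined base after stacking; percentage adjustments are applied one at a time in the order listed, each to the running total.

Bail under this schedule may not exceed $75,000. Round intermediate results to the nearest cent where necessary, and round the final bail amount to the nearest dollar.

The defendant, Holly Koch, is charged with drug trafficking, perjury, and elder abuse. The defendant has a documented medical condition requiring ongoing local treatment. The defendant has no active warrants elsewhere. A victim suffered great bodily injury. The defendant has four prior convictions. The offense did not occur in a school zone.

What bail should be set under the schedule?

Base amounts from the schedule: drug trafficking $324,750; perjury $39,750; elder abuse $63,500.
Stacking rule: highest base plus 10% of each additional charge. Highest is drug trafficking at $324,750. Additional: $39,750 × 10% = $3,975; $63,500 × 10% = $6,350. Combined base = $324,750 + $10,325 = $335,075.
Documented medical condition requiring ongoing local treatment (−25%): $335,075 × 0.75 = $251,306.25.
Victim suffered great bodily injury (+60%): $251,306.25 × 1.6 = $402,090.
Three or more prior convictions of any kind (+35%): $402,090 × 1.35 = $542,821.50.
Result $542,821.50 exceeds the maximum of $75,000; bail is capped at $75,000.

$75,000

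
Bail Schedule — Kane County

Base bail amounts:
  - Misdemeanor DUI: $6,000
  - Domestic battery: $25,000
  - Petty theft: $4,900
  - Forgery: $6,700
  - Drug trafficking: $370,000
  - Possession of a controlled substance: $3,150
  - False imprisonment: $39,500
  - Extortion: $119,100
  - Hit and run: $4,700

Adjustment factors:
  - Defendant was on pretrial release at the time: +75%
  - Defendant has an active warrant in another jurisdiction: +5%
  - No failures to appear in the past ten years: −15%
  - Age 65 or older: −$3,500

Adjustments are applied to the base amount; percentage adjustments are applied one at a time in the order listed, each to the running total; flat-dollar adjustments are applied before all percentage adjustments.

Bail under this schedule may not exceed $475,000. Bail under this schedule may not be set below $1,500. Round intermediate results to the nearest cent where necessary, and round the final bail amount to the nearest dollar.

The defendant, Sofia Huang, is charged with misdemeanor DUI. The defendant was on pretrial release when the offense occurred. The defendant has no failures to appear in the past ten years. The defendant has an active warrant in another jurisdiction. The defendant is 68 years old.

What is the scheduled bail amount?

Base amounts from the schedule: misdemeanor DUI $6,000.
Single charge. Combined base = $6,000.
Age 65 or older (−$3,500 flat): $6,000 − $3,500 = $2,500.
Defendant was on pretrial release at the time (+75%): $2,500 × 1.75 = $4,375.
Defendant has an active warrant in another jurisdiction (+5%): $4,375 × 1.05 = $4,593.75.
No failures to appear in the past ten years (−15%): $4,593.75 × 0.85 = $3,904.69.
$3,904.69 is within the $475,000 maximum.
$3,904.69 is at or above the $1,500 minimum.
Rounded to the nearest dollar: $3,905.

$3,905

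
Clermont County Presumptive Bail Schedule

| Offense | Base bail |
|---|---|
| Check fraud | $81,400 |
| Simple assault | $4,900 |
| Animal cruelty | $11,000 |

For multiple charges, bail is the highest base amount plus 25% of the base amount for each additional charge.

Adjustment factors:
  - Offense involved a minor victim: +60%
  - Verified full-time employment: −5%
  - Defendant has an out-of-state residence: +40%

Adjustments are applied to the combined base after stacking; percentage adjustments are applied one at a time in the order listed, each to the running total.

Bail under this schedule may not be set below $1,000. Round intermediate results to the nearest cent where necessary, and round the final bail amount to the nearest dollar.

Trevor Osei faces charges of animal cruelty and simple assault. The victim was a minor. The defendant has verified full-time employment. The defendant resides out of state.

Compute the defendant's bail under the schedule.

$26,015

Base amounts from the schedule: animal cruelty $11,000; simple assault $4,900.
Stacking rule: highest base plus 25% of each additional charge. Highest is animal cruelty at $11,000. Additional: $4,900 × 25% = $1,225. Combined base = $11,000 + $1,225 = $12,225.
Offense involved a minor victim (+60%): $12,225 × 1.6 = $19,560.
Verified full-time employment (−5%): $19,560 × 0.95 = $18,582.
Defendant has an out-of-state residence (+40%): $18,582 × 1.4 = $26,014.80.
$26,014.80 is at or above the $1,000 minimum.
Rounded to the nearest dollar: $26,015.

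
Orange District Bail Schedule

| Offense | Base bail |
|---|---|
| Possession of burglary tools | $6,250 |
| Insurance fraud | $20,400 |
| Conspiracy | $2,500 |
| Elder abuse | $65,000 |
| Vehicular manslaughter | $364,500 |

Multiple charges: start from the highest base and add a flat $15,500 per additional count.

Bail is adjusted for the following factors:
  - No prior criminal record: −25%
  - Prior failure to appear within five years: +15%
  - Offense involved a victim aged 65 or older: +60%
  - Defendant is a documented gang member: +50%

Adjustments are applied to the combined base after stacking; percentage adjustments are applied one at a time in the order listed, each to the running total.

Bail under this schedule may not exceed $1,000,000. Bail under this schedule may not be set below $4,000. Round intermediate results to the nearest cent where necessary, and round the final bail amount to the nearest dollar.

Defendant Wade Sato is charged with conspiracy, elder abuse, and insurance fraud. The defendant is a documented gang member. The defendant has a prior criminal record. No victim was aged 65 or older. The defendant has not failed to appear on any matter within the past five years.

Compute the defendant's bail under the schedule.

$144,000

Base amounts from the schedule: conspiracy $2,500; elder abuse $65,000; insurance fraud $20,400.
Stacking rule: highest base plus $15,500 per additional charge. Highest is elder abuse at $65,000; 2 additional charges → +$31,000. Combined base = $96,000.
Defendant is a documented gang member (+50%): $96,000 × 1.5 = $144,000.
$144,000 is within the $1,000,000 maximum.
$144,000 is at or above the $4,000 minimum.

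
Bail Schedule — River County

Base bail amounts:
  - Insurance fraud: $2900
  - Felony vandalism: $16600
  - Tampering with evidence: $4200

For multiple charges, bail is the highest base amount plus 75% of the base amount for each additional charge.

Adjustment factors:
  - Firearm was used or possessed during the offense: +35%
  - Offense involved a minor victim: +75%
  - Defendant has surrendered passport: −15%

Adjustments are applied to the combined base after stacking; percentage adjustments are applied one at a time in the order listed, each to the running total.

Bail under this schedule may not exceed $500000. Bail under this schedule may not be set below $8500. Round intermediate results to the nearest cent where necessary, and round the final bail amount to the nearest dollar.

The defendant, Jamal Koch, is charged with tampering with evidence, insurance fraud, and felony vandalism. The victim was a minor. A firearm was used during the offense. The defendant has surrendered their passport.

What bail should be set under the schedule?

Base amounts from the schedule: tampering with evidence $4200; insurance fraud $2900; felony vandalism $16600.
Stacking rule: highest base plus 75% of each additional charge. Highest is felony vandalism at $16600. Additional: $4200 × 75% = $3150; $2900 × 75% = $2175. Combined base = $16600 + $5325 = $21925.
Firearm was used or possessed during the offense (+35%): $21925 × 1.35 = $29598.75.
Offense involved a minor victim (+75%): $29598.75 × 1.75 = $51797.81.
Defendant has surrendered passport (−15%): $51797.81 × 0.85 = $44028.14.
$44028.14 is within the $500000 maximum.
$44028.14 is at or above the $8500 minimum.
Rounded to the nearest dollar: $44028.

$44028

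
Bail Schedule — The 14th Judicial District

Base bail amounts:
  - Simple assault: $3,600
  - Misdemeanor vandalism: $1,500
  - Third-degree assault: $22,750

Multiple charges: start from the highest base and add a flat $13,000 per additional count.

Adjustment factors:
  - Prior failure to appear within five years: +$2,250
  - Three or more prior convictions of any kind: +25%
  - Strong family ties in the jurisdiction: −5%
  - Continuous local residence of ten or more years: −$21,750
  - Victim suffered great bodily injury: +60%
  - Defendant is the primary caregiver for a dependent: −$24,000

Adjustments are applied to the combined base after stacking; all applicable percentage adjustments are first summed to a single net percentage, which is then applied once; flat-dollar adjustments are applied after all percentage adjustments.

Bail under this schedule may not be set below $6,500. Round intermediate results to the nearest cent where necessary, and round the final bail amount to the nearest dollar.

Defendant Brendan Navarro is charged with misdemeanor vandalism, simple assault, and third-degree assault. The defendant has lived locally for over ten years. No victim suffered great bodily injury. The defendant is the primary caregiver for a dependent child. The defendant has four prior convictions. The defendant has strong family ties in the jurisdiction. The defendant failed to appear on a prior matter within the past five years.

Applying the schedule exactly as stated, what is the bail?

Base amounts from the schedule: misdemeanor vandalism $1,500; simple assault $3,600; third-degree assault $22,750.
Stacking rule: highest base plus $13,000 per additional charge. Highest is third-degree assault at $22,750; 2 additional charges → +$26,000. Combined base = $48,750.
Net percentage adjustment: +25% −5% = +20%. $48,750 × 1.2 = $58,500.
Prior failure to appear within five years (+$2,250 flat): $58,500 + $2,250 = $60,750.
Continuous local residence of ten or more years (−$21,750 flat): $60,750 − $21,750 = $39,000.
Defendant is the primary caregiver for a dependent (−$24,000 flat): $39,000 − $24,000 = $15,000.
$15,000 is at or above the $6,500 minimum.

$15,000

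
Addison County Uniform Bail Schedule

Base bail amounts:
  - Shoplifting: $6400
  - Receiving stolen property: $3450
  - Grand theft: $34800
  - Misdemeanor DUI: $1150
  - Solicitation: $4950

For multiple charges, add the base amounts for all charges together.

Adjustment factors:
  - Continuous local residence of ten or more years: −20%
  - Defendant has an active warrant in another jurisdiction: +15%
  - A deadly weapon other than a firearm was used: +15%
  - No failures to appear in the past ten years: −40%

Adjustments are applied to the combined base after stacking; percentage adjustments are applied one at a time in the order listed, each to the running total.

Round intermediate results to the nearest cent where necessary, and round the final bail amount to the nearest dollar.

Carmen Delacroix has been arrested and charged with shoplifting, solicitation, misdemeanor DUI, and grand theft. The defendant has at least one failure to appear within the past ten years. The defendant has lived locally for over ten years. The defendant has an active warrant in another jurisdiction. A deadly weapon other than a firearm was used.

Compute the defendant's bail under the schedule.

$50043

Base amounts from the schedule: shoplifting $6400; solicitation $4950; misdemeanor DUI $1150; grand theft $34800.
Stacking rule: sum of all bases. $6400 + $4950 + $1150 + $34800 = $47300.
Continuous local residence of ten or more years (−20%): $47300 × 0.8 = $37840.
Defendant has an active warrant in another jurisdiction (+15%): $37840 × 1.15 = $43516.
A deadly weapon other than a firearm was used (+15%): $43516 × 1.15 = $50043.40.
Rounded to the nearest dollar: $50043.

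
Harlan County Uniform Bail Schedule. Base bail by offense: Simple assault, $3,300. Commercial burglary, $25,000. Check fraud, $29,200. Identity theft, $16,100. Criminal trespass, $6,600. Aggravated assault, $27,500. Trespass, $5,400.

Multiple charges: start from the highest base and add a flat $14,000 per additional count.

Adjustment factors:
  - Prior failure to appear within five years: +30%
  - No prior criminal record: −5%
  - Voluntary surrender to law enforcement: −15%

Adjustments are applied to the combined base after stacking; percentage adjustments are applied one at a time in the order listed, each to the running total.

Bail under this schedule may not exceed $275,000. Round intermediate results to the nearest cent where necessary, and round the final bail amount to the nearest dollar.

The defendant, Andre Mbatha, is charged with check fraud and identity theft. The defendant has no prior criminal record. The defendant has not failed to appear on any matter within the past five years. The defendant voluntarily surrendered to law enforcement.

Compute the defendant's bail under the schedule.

$34,884

Base amounts from the schedule: check fraud $29,200; identity theft $16,100.
Stacking rule: highest base plus $14,000 per additional charge. Highest is check fraud at $29,200; 1 additional charge → +$14,000. Combined base = $43,200.
No prior criminal record (−5%): $43,200 × 0.95 = $41,040.
Voluntary surrender to law enforcement (−15%): $41,040 × 0.85 = $34,884.
$34,884 is within the $275,000 maximum.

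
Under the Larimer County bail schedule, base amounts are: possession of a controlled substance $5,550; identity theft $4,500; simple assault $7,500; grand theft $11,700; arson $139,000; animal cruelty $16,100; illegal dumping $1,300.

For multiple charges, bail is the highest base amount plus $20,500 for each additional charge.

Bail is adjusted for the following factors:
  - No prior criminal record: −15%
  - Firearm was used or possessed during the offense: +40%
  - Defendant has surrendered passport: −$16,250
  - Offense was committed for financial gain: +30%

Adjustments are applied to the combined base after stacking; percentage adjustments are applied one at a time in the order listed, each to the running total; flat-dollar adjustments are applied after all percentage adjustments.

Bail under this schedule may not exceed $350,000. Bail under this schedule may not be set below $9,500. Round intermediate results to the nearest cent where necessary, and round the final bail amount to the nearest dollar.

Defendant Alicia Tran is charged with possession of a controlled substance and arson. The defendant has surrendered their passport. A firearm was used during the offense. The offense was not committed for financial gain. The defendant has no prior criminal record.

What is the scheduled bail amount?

$173,555

Base amounts from the schedule: possession of a controlled substance $5,550; arson $139,000.
Stacking rule: highest base plus $20,500 per additional charge. Highest is arson at $139,000; 1 additional charge → +$20,500. Combined base = $159,500.
No prior criminal record (−15%): $159,500 × 0.85 = $135,575.
Firearm was used or possessed during the offense (+40%): $135,575 × 1.4 = $189,805.
Defendant has surrendered passport (−$16,250 flat): $189,805 − $16,250 = $173,555.
$173,555 is within the $350,000 maximum.
$173,555 is at or above the $9,500 minimum.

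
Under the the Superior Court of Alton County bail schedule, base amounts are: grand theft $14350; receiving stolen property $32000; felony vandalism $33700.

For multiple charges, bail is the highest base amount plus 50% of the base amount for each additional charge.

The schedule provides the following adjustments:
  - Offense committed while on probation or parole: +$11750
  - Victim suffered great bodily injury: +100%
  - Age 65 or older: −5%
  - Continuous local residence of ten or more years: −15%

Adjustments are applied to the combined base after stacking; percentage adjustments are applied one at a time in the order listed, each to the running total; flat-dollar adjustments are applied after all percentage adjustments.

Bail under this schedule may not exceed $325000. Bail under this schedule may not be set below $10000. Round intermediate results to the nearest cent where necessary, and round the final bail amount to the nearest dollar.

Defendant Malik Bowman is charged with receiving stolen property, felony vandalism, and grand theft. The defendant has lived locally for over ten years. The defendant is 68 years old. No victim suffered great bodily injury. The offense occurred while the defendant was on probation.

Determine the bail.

Base amounts from the schedule: receiving stolen property $32000; felony vandalism $33700; grand theft $14350.
Stacking rule: highest base plus 50% of each additional charge. Highest is felony vandalism at $33700. Additional: $32000 × 50% = $16000; $14350 × 50% = $7175. Combined base = $33700 + $23175 = $56875.
Age 65 or older (−5%): $56875 × 0.95 = $54031.25.
Continuous local residence of ten or more years (−15%): $54031.25 × 0.85 = $45926.56.
Offense committed while on probation or parole (+$11750 flat): $45926.56 + $11750 = $57676.56.
$57676.56 is within the $325000 maximum.
$57676.56 is at or above the $10000 minimum.
Rounded to the nearest dollar: $57677.

$57677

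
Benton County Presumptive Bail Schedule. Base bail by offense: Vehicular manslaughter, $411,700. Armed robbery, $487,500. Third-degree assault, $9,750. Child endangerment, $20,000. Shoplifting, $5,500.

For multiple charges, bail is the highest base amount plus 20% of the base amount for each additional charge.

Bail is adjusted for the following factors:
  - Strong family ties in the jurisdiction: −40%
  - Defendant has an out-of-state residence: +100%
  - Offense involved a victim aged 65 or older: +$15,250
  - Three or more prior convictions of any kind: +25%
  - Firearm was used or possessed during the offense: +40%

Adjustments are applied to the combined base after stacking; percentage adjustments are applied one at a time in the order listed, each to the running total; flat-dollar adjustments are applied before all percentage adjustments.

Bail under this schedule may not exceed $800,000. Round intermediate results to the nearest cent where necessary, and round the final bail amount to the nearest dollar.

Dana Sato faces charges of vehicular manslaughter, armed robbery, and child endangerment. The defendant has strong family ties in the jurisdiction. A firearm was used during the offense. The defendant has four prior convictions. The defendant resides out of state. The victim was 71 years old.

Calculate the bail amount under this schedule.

Base amounts from the schedule: vehicular manslaughter $411,700; armed robbery $487,500; child endangerment $20,000.
Stacking rule: highest base plus 20% of each additional charge. Highest is armed robbery at $487,500. Additional: $411,700 × 20% = $82,340; $20,000 × 20% = $4,000. Combined base = $487,500 + $86,340 = $573,840.
Offense involved a victim aged 65 or older (+$15,250 flat): $573,840 + $15,250 = $589,090.
Strong family ties in the jurisdiction (−40%): $589,090 × 0.6 = $353,454.
Defendant has an out-of-state residence (+100%): $353,454 × 2 = $706,908.
Three or more prior convictions of any kind (+25%): $706,908 × 1.25 = $883,635.
Firearm was used or possessed during the offense (+40%): $883,635 × 1.4 = $1,237,089.
Result $1,237,089 exceeds the maximum of $800,000; bail is capped at $800,000.

$800,000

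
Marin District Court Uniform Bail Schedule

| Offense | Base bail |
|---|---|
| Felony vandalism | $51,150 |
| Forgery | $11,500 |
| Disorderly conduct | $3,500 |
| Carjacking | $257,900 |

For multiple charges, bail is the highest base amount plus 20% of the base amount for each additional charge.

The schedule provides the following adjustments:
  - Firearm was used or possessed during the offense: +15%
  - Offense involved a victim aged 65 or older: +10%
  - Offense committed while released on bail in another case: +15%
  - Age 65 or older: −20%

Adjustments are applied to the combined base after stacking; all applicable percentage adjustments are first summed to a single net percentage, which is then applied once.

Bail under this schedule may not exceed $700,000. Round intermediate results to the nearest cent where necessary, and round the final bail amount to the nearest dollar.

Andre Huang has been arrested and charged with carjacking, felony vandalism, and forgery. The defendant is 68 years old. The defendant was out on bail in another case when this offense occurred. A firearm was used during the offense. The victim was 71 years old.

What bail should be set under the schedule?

$324,516

Base amounts from the schedule: carjacking $257,900; felony vandalism $51,150; forgery $11,500.
Stacking rule: highest base plus 20% of each additional charge. Highest is carjacking at $257,900. Additional: $51,150 × 20% = $10,230; $11,500 × 20% = $2,300. Combined base = $257,900 + $12,530 = $270,430.
Net percentage adjustment: +15% +10% +15% −20% = +20%. $270,430 × 1.2 = $324,516.
$324,516 is within the $700,000 maximum.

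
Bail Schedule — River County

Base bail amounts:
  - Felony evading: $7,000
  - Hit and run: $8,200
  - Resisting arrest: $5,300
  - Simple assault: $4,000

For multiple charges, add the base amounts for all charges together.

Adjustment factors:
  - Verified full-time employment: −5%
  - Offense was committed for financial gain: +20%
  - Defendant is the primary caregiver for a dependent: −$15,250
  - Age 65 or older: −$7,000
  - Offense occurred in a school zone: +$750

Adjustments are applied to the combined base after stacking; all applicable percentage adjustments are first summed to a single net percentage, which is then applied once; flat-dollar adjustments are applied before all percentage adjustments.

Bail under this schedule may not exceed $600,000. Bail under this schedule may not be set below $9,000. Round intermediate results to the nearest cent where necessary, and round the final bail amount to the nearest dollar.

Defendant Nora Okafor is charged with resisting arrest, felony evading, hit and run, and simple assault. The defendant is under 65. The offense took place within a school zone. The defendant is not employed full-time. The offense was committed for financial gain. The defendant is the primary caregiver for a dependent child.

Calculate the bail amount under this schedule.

$12,000

Base amounts from the schedule: resisting arrest $5,300; felony evading $7,000; hit and run $8,200; simple assault $4,000.
Stacking rule: sum of all bases. $5,300 + $7,000 + $8,200 + $4,000 = $24,500.
Defendant is the primary caregiver for a dependent (−$15,250 flat): $24,500 − $15,250 = $9,250.
Offense occurred in a school zone (+$750 flat): $9,250 + $750 = $10,000.
Offense was committed for financial gain (+20%): $10,000 × 1.2 = $12,000.
$12,000 is within the $600,000 maximum.
$12,000 is at or above the $9,000 minimum.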